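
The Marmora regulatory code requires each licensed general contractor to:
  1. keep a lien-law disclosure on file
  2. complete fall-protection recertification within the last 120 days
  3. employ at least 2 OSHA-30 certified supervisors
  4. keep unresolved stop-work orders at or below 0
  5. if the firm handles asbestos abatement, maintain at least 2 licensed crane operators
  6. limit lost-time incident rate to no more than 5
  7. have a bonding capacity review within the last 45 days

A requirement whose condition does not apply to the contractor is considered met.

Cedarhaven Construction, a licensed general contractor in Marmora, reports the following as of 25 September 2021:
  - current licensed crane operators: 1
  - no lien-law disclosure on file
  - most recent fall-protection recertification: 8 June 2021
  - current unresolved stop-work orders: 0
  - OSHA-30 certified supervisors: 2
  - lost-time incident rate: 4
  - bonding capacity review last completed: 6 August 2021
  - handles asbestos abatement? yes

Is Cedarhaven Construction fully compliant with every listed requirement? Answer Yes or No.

1. lien-law disclosure absent → not met
2. fall-protection recertification 109 days ago vs limit 120 → met
3. OSHA-30 certified supervisors 2 ≥ 2 → met
4. unresolved stop-work orders 0 ≤ 0 → met
5. condition 'handles asbestos abatement' holds; licensed crane operators 1 < 2 → not met
6. lost-time incident rate 4 ≤ 5 → met
7. bonding capacity review 50 days ago vs limit 45 → not met
Not met: 1, 5, 7

No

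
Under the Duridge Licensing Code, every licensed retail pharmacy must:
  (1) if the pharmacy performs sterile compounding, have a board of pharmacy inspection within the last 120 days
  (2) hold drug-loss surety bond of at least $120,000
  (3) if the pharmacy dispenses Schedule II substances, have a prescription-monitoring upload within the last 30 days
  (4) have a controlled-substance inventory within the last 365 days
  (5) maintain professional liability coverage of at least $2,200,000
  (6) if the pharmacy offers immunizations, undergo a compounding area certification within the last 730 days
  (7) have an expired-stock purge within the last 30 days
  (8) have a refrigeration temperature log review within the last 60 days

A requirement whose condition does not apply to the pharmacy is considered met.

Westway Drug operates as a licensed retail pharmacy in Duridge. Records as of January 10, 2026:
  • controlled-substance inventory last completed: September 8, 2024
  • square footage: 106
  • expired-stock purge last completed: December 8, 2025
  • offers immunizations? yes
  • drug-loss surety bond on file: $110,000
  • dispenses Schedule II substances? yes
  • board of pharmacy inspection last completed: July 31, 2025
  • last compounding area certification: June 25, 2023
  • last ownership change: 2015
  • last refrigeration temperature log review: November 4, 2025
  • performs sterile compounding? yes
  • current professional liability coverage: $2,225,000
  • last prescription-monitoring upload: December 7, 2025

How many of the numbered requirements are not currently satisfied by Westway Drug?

7

1. condition 'performs sterile compounding' holds; board of pharmacy inspection 163 days ago vs limit 120 → not met
2. drug-loss surety bond $110,000 < $120,000 → not met
3. condition 'dispenses Schedule II substances' holds; prescription-monitoring upload 34 days ago vs limit 30 → not met
4. controlled-substance inventory 489 days ago vs limit 365 → not met
5. professional liability coverage $2,225,000 ≥ $2,200,000 → met
6. condition 'offers immunizations' holds; compounding area certification 930 days ago vs limit 730 → not met
7. expired-stock purge 33 days ago vs limit 30 → not met
8. refrigeration temperature log review 67 days ago vs limit 60 → not met
Not met: 7 of 8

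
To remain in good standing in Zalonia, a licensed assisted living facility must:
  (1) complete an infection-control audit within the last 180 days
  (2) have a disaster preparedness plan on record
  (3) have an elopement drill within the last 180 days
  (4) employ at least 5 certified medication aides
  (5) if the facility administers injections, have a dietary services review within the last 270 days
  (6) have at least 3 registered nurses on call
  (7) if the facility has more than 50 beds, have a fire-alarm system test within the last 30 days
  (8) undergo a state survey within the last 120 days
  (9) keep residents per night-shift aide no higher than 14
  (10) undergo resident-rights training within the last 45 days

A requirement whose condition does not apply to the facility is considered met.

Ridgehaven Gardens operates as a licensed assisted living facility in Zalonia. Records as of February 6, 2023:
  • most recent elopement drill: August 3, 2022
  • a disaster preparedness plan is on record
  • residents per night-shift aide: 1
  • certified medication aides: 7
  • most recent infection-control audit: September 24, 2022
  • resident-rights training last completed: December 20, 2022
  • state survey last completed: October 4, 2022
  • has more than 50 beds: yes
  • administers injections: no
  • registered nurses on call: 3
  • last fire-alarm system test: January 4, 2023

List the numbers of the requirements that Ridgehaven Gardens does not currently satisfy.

3, 7, 8, 10

1. infection-control audit 135 days ago vs limit 180 → met
2. disaster preparedness plan present → met
3. elopement drill 187 days ago vs limit 180 → not met
4. certified medication aides 7 ≥ 5 → met
5. condition 'administers injections' does not hold → requirement n/a → met
6. registered nurses on call 3 ≥ 3 → met
7. condition 'has more than 50 beds' holds; fire-alarm system test 33 days ago vs limit 30 → not met
8. state survey 125 days ago vs limit 120 → not met
9. residents per night-shift aide 1 ≤ 14 → met
10. resident-rights training 48 days ago vs limit 45 → not met
Not met: 3, 7, 8, 10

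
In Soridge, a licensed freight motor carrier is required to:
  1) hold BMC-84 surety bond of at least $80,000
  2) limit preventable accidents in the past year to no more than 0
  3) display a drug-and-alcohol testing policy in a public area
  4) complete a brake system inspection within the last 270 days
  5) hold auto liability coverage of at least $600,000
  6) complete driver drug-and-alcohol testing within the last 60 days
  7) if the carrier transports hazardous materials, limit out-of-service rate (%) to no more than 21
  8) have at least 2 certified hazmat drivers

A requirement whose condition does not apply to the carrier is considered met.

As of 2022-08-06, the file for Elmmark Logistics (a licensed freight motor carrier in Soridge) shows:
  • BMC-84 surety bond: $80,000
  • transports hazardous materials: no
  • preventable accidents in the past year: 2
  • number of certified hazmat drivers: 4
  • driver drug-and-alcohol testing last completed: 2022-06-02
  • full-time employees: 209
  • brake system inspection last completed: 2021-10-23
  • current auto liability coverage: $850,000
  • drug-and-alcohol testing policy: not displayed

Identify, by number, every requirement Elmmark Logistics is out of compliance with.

1. BMC-84 surety bond $80,000 ≥ $80,000 → met
2. preventable accidents in the past year 2 > 0 → not met
3. drug-and-alcohol testing policy absent → not met
4. brake system inspection 287 days ago vs limit 270 → not met
5. auto liability coverage $850,000 ≥ $600,000 → met
6. driver drug-and-alcohol testing 65 days ago vs limit 60 → not met
7. condition 'transports hazardous materials' does not hold → requirement n/a → met
8. certified hazmat drivers 4 ≥ 2 → met
Not met: 2, 3, 4, 6

2, 3, 4, 6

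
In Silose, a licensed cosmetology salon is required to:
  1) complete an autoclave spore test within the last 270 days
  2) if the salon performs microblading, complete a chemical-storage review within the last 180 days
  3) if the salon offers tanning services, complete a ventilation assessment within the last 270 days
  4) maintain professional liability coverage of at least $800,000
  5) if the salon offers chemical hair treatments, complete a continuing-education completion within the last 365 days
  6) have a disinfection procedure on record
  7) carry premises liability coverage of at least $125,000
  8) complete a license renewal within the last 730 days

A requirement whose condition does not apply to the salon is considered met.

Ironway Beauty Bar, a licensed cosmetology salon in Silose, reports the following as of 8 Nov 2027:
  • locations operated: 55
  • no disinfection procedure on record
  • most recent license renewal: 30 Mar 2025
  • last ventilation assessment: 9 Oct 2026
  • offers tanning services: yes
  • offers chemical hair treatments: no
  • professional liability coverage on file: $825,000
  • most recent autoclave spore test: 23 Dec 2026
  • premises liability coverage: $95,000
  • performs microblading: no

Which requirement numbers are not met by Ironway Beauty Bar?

1. autoclave spore test 320 days ago vs limit 270 → not met
2. condition 'performs microblading' does not hold → requirement n/a → met
3. condition 'offers tanning services' holds; ventilation assessment 395 days ago vs limit 270 → not met
4. professional liability coverage $825,000 ≥ $800,000 → met
5. condition 'offers chemical hair treatments' does not hold → requirement n/a → met
6. disinfection procedure absent → not met
7. premises liability coverage $95,000 < $125,000 → not met
8. license renewal 953 days ago vs limit 730 → not met
Not met: 1, 3, 6, 7, 8

1, 3, 6, 7, 8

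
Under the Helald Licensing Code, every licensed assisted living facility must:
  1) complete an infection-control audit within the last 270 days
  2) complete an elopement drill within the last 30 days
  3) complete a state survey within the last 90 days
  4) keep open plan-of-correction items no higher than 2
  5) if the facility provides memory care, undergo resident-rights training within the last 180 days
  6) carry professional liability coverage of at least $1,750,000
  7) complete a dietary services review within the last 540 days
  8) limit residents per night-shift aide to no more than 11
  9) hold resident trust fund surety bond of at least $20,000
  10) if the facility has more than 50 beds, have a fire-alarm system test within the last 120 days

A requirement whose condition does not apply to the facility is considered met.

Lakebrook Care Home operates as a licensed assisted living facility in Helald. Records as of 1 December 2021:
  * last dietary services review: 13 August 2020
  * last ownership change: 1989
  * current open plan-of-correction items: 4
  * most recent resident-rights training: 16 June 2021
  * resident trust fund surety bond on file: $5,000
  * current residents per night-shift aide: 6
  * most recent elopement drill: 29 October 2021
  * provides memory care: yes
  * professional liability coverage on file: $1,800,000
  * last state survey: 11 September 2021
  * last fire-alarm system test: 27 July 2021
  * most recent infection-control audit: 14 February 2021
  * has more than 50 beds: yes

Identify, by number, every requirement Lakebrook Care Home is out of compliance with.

1, 2, 4, 9, 10

1. infection-control audit 290 days ago vs limit 270 → not met
2. elopement drill 33 days ago vs limit 30 → not met
3. state survey 81 days ago vs limit 90 → met
4. open plan-of-correction items 4 > 2 → not met
5. condition 'provides memory care' holds; resident-rights training 168 days ago vs limit 180 → met
6. professional liability coverage $1,800,000 ≥ $1,750,000 → met
7. dietary services review 475 days ago vs limit 540 → met
8. residents per night-shift aide 6 ≤ 11 → met
9. resident trust fund surety bond $5,000 < $20,000 → not met
10. condition 'has more than 50 beds' holds; fire-alarm system test 127 days ago vs limit 120 → not met
Not met: 1, 2, 4, 9, 10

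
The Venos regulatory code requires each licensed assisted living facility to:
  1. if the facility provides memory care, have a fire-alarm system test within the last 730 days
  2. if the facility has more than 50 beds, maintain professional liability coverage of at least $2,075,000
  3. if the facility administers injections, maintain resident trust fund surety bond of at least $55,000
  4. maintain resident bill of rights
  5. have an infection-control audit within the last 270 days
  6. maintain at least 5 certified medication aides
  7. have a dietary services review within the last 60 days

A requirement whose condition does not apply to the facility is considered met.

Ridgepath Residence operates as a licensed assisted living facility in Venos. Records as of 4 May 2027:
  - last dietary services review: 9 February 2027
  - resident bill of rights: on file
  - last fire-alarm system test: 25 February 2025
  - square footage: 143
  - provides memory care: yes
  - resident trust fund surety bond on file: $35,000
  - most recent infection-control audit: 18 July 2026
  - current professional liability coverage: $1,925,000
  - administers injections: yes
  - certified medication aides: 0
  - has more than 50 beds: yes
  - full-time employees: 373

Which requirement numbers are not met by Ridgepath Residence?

1, 2, 3, 5, 6, 7

1. condition 'provides memory care' holds; fire-alarm system test 798 days ago vs limit 730 → not met
2. condition 'has more than 50 beds' holds; professional liability coverage $1,925,000 < $2,075,000 → not met
3. condition 'administers injections' holds; resident trust fund surety bond $35,000 < $55,000 → not met
4. resident bill of rights present → met
5. infection-control audit 290 days ago vs limit 270 → not met
6. certified medication aides 0 < 5 → not met
7. dietary services review 84 days ago vs limit 60 → not met
Not met: 1, 2, 3, 5, 6, 7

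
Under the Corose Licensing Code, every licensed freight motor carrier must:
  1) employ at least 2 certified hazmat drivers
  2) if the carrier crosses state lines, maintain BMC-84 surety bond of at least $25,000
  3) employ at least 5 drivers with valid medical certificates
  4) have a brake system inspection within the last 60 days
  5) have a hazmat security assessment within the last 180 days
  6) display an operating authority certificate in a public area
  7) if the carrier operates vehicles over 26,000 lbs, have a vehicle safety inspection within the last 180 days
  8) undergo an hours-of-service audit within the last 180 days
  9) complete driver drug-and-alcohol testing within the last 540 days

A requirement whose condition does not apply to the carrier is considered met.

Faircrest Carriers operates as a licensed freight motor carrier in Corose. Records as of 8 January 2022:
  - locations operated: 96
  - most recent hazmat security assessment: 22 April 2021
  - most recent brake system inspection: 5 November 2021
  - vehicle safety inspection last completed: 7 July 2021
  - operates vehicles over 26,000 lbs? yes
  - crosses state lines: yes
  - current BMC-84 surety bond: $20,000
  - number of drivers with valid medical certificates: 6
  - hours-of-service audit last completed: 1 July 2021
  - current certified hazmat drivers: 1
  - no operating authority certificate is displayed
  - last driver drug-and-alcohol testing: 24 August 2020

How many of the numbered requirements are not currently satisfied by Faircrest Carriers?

1. certified hazmat drivers 1 < 2 → not met
2. condition 'crosses state lines' holds; BMC-84 surety bond $20,000 < $25,000 → not met
3. drivers with valid medical certificates 6 ≥ 5 → met
4. brake system inspection 64 days ago vs limit 60 → not met
5. hazmat security assessment 261 days ago vs limit 180 → not met
6. operating authority certificate absent → not met
7. condition 'operates vehicles over 26,000 lbs' holds; vehicle safety inspection 185 days ago vs limit 180 → not met
8. hours-of-service audit 191 days ago vs limit 180 → not met
9. driver drug-and-alcohol testing 502 days ago vs limit 540 → met
Not met: 7 of 9

7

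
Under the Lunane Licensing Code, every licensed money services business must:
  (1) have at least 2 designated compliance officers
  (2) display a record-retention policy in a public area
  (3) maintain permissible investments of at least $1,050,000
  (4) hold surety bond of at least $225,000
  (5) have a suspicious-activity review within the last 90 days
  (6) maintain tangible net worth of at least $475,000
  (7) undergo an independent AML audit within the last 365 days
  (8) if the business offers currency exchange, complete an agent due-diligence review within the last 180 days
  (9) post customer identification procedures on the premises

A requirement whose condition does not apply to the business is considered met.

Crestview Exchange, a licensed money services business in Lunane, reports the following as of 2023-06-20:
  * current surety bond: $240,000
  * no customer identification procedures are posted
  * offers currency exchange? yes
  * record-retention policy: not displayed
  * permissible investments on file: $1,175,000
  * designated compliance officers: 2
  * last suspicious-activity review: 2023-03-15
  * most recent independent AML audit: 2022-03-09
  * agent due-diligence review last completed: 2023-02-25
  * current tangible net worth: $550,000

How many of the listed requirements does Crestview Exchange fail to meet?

1. designated compliance officers 2 ≥ 2 → met
2. record-retention policy absent → not met
3. permissible investments $1,175,000 ≥ $1,050,000 → met
4. surety bond $240,000 ≥ $225,000 → met
5. suspicious-activity review 97 days ago vs limit 90 → not met
6. tangible net worth $550,000 ≥ $475,000 → met
7. independent AML audit 468 days ago vs limit 365 → not met
8. condition 'offers currency exchange' holds; agent due-diligence review 115 days ago vs limit 180 → met
9. customer identification procedures absent → not met
Not met: 4 of 9

4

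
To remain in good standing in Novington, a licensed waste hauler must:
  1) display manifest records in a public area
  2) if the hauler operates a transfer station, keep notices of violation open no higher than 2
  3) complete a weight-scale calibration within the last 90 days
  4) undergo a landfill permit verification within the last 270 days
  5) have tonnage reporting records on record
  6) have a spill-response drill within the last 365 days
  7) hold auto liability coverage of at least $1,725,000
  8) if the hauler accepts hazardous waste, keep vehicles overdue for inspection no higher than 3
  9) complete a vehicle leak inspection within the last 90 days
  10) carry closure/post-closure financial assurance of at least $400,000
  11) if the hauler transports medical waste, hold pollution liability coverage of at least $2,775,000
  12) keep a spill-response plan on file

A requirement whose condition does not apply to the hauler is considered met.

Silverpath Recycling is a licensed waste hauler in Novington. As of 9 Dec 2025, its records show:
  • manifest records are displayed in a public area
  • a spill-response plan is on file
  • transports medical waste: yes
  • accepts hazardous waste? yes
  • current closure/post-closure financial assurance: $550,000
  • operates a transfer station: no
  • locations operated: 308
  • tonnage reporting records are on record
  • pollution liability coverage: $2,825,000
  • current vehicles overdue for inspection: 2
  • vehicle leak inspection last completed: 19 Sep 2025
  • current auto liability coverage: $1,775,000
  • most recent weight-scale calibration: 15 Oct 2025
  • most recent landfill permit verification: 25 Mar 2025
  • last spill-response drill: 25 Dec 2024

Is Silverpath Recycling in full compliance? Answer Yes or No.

1. manifest records present → met
2. condition 'operates a transfer station' does not hold → requirement n/a → met
3. weight-scale calibration 55 days ago vs limit 90 → met
4. landfill permit verification 259 days ago vs limit 270 → met
5. tonnage reporting records present → met
6. spill-response drill 349 days ago vs limit 365 → met
7. auto liability coverage $1,775,000 ≥ $1,725,000 → met
8. condition 'accepts hazardous waste' holds; vehicles overdue for inspection 2 ≤ 3 → met
9. vehicle leak inspection 81 days ago vs limit 90 → met
10. closure/post-closure financial assurance $550,000 ≥ $400,000 → met
11. condition 'transports medical waste' holds; pollution liability coverage $2,825,000 ≥ $2,775,000 → met
12. spill-response plan present → met
All met.

Yes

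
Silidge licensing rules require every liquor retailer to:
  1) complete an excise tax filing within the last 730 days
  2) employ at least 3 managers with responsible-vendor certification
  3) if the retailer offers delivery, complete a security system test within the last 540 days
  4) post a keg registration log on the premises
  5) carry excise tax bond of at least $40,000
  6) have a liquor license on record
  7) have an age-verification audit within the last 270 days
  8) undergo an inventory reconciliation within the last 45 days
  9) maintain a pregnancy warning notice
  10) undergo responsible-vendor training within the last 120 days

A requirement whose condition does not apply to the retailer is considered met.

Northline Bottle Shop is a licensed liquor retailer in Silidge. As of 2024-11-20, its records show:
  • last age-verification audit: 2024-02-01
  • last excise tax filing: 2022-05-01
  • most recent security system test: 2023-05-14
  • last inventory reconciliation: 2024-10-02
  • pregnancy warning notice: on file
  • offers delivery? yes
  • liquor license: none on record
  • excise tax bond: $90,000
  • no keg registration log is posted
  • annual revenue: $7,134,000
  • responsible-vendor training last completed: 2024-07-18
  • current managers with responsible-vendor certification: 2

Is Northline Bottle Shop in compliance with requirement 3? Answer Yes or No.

No

3. condition 'offers delivery' holds; security system test 556 days ago vs limit 540 → not met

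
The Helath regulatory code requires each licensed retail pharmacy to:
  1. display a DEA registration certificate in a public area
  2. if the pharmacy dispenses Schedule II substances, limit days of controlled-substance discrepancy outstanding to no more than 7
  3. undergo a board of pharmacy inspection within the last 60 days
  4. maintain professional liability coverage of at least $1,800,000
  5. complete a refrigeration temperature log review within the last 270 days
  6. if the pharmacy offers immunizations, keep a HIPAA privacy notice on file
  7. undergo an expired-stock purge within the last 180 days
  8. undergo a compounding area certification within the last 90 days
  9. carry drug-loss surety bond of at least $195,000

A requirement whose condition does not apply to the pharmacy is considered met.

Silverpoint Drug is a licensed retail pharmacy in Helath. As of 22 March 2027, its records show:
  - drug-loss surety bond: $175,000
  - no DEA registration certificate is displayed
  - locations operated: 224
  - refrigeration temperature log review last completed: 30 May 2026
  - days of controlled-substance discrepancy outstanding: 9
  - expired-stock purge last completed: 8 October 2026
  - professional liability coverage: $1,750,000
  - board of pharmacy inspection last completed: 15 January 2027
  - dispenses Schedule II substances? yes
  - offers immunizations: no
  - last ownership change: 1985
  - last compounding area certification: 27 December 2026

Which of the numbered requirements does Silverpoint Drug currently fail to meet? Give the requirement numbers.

1, 2, 3, 4, 5, 9

1. DEA registration certificate absent → not met
2. condition 'dispenses Schedule II substances' holds; days of controlled-substance discrepancy outstanding 9 > 7 → not met
3. board of pharmacy inspection 66 days ago vs limit 60 → not met
4. professional liability coverage $1,750,000 < $1,800,000 → not met
5. refrigeration temperature log review 296 days ago vs limit 270 → not met
6. condition 'offers immunizations' does not hold → requirement n/a → met
7. expired-stock purge 165 days ago vs limit 180 → met
8. compounding area certification 85 days ago vs limit 90 → met
9. drug-loss surety bond $175,000 < $195,000 → not met
Not met: 1, 2, 3, 4, 5, 9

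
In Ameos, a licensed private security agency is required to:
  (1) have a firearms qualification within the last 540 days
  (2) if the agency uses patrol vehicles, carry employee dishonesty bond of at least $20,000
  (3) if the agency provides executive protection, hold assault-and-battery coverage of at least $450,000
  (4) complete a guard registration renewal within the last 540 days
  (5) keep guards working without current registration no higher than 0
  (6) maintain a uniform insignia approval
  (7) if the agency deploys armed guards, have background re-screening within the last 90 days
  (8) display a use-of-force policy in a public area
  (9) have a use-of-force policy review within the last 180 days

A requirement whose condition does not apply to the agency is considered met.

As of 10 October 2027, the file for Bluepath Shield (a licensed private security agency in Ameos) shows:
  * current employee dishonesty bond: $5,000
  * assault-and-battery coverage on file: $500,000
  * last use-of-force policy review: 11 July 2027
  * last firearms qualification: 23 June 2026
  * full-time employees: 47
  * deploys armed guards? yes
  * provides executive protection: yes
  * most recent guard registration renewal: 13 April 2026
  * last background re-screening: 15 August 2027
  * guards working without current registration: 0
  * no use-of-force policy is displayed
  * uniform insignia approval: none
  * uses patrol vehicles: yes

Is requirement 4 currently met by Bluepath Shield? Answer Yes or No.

4. guard registration renewal 545 days ago vs limit 540 → not met

No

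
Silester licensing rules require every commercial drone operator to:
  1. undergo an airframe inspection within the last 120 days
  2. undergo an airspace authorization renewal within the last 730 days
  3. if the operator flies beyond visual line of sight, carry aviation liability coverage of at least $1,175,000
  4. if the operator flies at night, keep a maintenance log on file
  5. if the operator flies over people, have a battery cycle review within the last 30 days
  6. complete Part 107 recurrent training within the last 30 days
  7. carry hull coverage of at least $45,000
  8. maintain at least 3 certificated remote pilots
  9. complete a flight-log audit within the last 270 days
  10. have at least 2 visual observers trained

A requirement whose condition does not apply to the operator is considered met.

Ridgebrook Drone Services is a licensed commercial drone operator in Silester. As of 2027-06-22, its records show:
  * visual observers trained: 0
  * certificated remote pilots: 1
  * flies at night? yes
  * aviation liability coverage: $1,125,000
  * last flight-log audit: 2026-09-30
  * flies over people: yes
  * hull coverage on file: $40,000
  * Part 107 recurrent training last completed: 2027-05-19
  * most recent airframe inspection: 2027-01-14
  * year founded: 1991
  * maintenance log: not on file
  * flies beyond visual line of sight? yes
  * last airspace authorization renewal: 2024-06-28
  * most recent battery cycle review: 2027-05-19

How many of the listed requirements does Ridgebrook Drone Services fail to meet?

9

1. airframe inspection 159 days ago vs limit 120 → not met
2. airspace authorization renewal 1089 days ago vs limit 730 → not met
3. condition 'flies beyond visual line of sight' holds; aviation liability coverage $1,125,000 < $1,175,000 → not met
4. condition 'flies at night' holds; maintenance log absent → not met
5. condition 'flies over people' holds; battery cycle review 34 days ago vs limit 30 → not met
6. Part 107 recurrent training 34 days ago vs limit 30 → not met
7. hull coverage $40,000 < $45,000 → not met
8. certificated remote pilots 1 < 3 → not met
9. flight-log audit 265 days ago vs limit 270 → met
10. visual observers trained 0 < 2 → not met
Not met: 9 of 10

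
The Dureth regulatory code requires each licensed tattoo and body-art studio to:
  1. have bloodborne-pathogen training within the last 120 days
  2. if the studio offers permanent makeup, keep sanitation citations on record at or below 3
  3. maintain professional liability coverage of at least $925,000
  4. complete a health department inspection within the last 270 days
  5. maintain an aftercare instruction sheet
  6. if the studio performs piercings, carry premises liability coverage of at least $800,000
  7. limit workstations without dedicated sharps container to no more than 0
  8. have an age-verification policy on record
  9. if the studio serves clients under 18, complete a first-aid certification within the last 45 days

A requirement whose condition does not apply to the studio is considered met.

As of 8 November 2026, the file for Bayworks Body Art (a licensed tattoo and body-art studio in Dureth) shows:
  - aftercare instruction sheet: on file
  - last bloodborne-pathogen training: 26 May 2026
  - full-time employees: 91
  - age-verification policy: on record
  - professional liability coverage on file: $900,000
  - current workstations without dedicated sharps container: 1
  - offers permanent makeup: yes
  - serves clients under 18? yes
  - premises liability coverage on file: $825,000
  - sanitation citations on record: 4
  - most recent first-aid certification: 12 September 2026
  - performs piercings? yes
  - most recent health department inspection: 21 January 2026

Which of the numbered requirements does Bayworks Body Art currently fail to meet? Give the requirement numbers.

1, 2, 3, 4, 7, 9

1. bloodborne-pathogen training 166 days ago vs limit 120 → not met
2. condition 'offers permanent makeup' holds; sanitation citations on record 4 > 3 → not met
3. professional liability coverage $900,000 < $925,000 → not met
4. health department inspection 291 days ago vs limit 270 → not met
5. aftercare instruction sheet present → met
6. condition 'performs piercings' holds; premises liability coverage $825,000 ≥ $800,000 → met
7. workstations without dedicated sharps container 1 > 0 → not met
8. age-verification policy present → met
9. condition 'serves clients under 18' holds; first-aid certification 57 days ago vs limit 45 → not met
Not met: 1, 2, 3, 4, 7, 9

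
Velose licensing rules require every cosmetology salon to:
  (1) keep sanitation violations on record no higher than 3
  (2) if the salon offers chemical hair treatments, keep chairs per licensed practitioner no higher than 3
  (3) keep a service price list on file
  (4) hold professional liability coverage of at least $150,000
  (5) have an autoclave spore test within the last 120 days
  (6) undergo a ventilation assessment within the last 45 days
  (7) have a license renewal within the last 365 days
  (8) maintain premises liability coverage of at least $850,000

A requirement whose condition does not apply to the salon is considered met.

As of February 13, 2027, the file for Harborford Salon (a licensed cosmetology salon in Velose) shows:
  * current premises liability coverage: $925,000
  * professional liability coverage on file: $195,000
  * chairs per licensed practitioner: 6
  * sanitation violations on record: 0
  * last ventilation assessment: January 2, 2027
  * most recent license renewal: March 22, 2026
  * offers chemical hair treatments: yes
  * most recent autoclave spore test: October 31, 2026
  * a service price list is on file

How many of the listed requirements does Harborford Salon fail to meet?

1

1. sanitation violations on record 0 ≤ 3 → met
2. condition 'offers chemical hair treatments' holds; chairs per licensed practitioner 6 > 3 → not met
3. service price list present → met
4. professional liability coverage $195,000 ≥ $150,000 → met
5. autoclave spore test 105 days ago vs limit 120 → met
6. ventilation assessment 42 days ago vs limit 45 → met
7. license renewal 328 days ago vs limit 365 → met
8. premises liability coverage $925,000 ≥ $850,000 → met
Not met: 1 of 8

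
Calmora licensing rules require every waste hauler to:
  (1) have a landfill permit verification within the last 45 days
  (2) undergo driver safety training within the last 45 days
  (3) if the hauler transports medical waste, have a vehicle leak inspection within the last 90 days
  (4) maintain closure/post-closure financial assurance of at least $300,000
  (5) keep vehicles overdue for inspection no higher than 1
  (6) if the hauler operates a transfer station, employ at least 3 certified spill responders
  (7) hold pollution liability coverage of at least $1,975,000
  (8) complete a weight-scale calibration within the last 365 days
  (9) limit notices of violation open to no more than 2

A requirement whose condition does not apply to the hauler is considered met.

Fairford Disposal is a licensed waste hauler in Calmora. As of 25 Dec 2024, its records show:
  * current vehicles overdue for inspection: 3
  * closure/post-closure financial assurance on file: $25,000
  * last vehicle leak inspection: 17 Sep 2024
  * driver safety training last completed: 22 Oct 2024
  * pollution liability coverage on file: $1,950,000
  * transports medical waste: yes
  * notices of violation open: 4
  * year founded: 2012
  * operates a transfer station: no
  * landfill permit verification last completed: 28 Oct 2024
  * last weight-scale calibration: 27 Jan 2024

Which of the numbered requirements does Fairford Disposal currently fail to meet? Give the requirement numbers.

1, 2, 3, 4, 5, 7, 9

1. landfill permit verification 58 days ago vs limit 45 → not met
2. driver safety training 64 days ago vs limit 45 → not met
3. condition 'transports medical waste' holds; vehicle leak inspection 99 days ago vs limit 90 → not met
4. closure/post-closure financial assurance $25,000 < $300,000 → not met
5. vehicles overdue for inspection 3 > 1 → not met
6. condition 'operates a transfer station' does not hold → requirement n/a → met
7. pollution liability coverage $1,950,000 < $1,975,000 → not met
8. weight-scale calibration 333 days ago vs limit 365 → met
9. notices of violation open 4 > 2 → not met
Not met: 1, 2, 3, 4, 5, 7, 9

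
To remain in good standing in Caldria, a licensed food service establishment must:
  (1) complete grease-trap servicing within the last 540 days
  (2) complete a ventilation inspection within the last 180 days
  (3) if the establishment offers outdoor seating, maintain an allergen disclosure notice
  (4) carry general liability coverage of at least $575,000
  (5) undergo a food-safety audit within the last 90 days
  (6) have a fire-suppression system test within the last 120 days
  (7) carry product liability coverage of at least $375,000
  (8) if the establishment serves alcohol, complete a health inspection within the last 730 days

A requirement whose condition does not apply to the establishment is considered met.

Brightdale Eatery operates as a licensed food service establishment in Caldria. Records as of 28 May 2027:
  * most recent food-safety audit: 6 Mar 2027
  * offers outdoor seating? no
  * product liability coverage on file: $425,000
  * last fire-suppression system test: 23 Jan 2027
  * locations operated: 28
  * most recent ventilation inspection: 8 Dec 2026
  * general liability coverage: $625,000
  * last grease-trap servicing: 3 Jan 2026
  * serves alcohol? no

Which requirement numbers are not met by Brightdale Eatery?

1. grease-trap servicing 510 days ago vs limit 540 → met
2. ventilation inspection 171 days ago vs limit 180 → met
3. condition 'offers outdoor seating' does not hold → requirement n/a → met
4. general liability coverage $625,000 ≥ $575,000 → met
5. food-safety audit 83 days ago vs limit 90 → met
6. fire-suppression system test 125 days ago vs limit 120 → not met
7. product liability coverage $425,000 ≥ $375,000 → met
8. condition 'serves alcohol' does not hold → requirement n/a → met
Not met: 6

6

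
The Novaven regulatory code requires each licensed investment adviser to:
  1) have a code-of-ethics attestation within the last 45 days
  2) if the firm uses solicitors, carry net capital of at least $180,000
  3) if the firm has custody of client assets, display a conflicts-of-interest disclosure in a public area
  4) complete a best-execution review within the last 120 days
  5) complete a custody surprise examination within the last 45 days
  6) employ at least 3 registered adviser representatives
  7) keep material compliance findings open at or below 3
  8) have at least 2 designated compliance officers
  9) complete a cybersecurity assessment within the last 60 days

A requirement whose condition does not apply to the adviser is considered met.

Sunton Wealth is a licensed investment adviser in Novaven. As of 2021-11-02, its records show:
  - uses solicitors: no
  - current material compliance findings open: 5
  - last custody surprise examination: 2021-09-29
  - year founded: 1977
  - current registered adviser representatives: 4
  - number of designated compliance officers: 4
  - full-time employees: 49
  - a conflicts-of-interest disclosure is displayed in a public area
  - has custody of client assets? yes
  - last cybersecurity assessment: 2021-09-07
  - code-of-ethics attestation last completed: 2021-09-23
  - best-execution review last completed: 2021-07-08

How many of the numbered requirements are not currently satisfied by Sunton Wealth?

1

1. code-of-ethics attestation 40 days ago vs limit 45 → met
2. condition 'uses solicitors' does not hold → requirement n/a → met
3. condition 'has custody of client assets' holds; conflicts-of-interest disclosure present → met
4. best-execution review 117 days ago vs limit 120 → met
5. custody surprise examination 34 days ago vs limit 45 → met
6. registered adviser representatives 4 ≥ 3 → met
7. material compliance findings open 5 > 3 → not met
8. designated compliance officers 4 ≥ 2 → met
9. cybersecurity assessment 56 days ago vs limit 60 → met
Not met: 1 of 9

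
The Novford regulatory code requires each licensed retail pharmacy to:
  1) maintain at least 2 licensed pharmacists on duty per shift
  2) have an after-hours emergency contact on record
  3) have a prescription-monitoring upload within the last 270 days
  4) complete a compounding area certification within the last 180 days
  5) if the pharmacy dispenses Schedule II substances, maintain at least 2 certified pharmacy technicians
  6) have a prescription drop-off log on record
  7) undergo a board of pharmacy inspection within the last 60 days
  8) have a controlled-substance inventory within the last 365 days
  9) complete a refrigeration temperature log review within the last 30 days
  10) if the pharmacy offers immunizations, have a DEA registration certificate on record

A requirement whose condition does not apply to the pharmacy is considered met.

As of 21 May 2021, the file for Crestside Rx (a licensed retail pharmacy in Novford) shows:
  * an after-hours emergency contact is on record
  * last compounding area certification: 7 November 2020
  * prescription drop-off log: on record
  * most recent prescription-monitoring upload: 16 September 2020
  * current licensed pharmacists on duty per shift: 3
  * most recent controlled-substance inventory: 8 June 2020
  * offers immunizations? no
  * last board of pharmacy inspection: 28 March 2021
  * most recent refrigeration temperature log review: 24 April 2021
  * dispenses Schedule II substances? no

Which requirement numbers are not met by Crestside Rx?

1. licensed pharmacists on duty per shift 3 ≥ 2 → met
2. after-hours emergency contact present → met
3. prescription-monitoring upload 247 days ago vs limit 270 → met
4. compounding area certification 195 days ago vs limit 180 → not met
5. condition 'dispenses Schedule II substances' does not hold → requirement n/a → met
6. prescription drop-off log present → met
7. board of pharmacy inspection 54 days ago vs limit 60 → met
8. controlled-substance inventory 347 days ago vs limit 365 → met
9. refrigeration temperature log review 27 days ago vs limit 30 → met
10. condition 'offers immunizations' does not hold → requirement n/a → met
Not met: 4

4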